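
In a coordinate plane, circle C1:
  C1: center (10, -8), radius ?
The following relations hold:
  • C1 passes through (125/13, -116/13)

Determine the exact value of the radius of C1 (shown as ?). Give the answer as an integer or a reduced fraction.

1

1. [C1∋P]  r_C1² − 1 = 0  ⇒  r_C1 = 1 (r>0 drops 1)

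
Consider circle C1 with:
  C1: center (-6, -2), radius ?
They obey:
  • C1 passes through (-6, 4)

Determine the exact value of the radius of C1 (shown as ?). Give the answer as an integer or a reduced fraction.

6

1. [C1∋P]  r_C1² − 36 = 0  ⇒  r_C1 = 6 (r>0 drops 1)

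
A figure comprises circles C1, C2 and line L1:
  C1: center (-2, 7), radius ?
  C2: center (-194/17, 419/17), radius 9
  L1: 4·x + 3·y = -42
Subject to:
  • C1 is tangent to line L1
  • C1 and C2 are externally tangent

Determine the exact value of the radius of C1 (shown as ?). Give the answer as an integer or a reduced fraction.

11

1. [C1‖L1]  r_C1² − 121 = 0  ⇒  r_C1 = 11 (r>0 drops 1)
2. [ext C1·C2]  r_C1² + 18r_C1 − 319 = 0  ⇒  r_C1 = 11 (r>0 drops 1)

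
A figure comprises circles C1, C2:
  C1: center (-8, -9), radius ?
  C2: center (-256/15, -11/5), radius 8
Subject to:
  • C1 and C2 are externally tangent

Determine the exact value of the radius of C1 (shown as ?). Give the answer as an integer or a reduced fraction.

10/3

1. [ext C1·C2]  r_C1² + 16r_C1 − 580/9 = 0  ⇒  r_C1 = 10/3 (r>0 drops 1)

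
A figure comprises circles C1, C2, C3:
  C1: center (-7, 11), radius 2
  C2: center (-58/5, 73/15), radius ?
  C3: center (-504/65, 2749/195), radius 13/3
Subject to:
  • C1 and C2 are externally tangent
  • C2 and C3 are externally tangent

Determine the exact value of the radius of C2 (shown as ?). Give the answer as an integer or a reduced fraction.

17/3

1. [ext C1·C2]  r_C2² + 4r_C2 − 493/9 = 0  ⇒  r_C2 = 17/3 (r>0 drops 1)
2. [ext C2·C3]  r_C2² + (26/3)r_C2 − 731/9 = 0  ⇒  r_C2 = 17/3 (r>0 drops 1)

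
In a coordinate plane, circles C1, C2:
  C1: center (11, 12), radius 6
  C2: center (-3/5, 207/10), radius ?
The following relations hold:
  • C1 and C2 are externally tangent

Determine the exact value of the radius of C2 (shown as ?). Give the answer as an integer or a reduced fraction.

17/2

1. [ext C1·C2]  r_C2² + 12r_C2 − 697/4 = 0  ⇒  r_C2 = 17/2 (r>0 drops 1)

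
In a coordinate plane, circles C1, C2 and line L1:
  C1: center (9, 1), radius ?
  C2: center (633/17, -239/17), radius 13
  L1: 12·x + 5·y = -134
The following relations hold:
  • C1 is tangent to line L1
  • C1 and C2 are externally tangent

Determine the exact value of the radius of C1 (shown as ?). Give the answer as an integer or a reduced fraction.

19

1. [C1‖L1]  r_C1² − 361 = 0  ⇒  r_C1 = 19 (r>0 drops 1)
2. [ext C1·C2]  r_C1² + 26r_C1 − 855 = 0  ⇒  r_C1 = 19 (r>0 drops 1)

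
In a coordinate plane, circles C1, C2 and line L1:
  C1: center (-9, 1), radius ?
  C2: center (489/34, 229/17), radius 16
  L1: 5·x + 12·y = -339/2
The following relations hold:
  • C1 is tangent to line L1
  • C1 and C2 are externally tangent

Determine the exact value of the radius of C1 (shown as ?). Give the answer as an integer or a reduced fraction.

1. [C1‖L1]  r_C1² − 441/4 = 0  ⇒  r_C1 = 21/2 (r>0 drops 1)
2. [ext C1·C2]  r_C1² + 32r_C1 − 1785/4 = 0  ⇒  r_C1 = 21/2 (r>0 drops 1)

21/2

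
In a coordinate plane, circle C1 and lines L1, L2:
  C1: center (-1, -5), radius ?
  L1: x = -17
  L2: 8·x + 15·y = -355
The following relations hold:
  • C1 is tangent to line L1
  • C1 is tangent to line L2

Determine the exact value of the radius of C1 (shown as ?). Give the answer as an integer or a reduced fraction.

1. [C1‖L1]  r_C1² − 256 = 0  ⇒  r_C1 = 16 (r>0 drops 1)
2. [C1‖L2]  r_C1² − 256 = 0  ⇒  r_C1 = 16 (r>0 drops 1)

16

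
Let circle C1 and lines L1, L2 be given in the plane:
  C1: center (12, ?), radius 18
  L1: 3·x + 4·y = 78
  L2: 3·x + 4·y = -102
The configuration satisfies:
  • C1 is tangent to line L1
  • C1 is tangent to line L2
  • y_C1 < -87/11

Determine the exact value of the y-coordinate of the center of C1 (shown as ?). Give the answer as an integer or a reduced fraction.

1. [C1‖L1]  y_C1² − 21y_C1 − 396 = 0  ⇒  y_C1 = -12 or 33
2. [C1‖L2]  y_C1² + 69y_C1 + 684 = 0  ⇒  y_C1 = -57 or -12

-12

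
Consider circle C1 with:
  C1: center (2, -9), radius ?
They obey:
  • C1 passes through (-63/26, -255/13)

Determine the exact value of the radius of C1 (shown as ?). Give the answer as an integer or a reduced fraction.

23/2

1. [C1∋P]  r_C1² − 529/4 = 0  ⇒  r_C1 = 23/2 (r>0 drops 1)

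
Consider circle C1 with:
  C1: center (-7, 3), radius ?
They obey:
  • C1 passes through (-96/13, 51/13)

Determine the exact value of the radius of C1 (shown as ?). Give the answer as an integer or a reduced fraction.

1. [C1∋P]  r_C1² − 1 = 0  ⇒  r_C1 = 1 (r>0 drops 1)

1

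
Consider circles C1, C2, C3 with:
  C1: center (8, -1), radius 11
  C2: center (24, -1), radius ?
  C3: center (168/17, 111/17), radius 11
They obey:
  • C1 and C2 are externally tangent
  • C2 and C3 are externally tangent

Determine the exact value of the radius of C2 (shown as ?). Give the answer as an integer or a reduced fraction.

5

1. [ext C1·C2]  r_C2² + 22r_C2 − 135 = 0  ⇒  r_C2 = 5 (r>0 drops 1)
2. [ext C2·C3]  r_C2² + 22r_C2 − 135 = 0  ⇒  r_C2 = 5 (r>0 drops 1)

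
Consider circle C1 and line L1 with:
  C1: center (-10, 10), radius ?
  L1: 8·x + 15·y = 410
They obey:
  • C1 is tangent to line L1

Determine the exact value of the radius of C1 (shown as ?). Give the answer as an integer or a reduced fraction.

1. [C1‖L1]  r_C1² − 400 = 0  ⇒  r_C1 = 20 (r>0 drops 1)

20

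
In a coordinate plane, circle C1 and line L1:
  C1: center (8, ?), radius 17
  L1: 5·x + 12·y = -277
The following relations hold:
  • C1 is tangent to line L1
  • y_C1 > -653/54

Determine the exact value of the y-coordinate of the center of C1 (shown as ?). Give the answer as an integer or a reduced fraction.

-8

1. [C1‖L1]  y_C1² + (317/6)y_C1 + 1076/3 = 0  ⇒  y_C1 = -269/6 or -8
2. given y_C1 > -653/54: keep -8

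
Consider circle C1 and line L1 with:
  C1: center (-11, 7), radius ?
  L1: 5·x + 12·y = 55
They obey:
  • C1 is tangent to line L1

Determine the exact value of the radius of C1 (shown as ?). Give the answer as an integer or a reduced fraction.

2

1. [C1‖L1]  r_C1² − 4 = 0  ⇒  r_C1 = 2 (r>0 drops 1)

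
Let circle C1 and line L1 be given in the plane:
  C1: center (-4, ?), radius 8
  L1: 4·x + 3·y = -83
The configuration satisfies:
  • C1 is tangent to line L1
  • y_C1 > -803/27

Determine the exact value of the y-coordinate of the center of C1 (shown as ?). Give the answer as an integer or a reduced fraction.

-9

1. [C1‖L1]  y_C1² + (134/3)y_C1 + 321 = 0  ⇒  y_C1 = -107/3 or -9
2. given y_C1 > -803/27: keep -9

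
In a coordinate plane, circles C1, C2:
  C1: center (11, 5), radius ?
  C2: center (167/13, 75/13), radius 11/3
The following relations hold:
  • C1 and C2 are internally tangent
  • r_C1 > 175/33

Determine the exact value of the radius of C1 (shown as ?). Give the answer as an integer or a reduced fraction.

17/3

1. [int C1,C2]  r_C1² − (22/3)r_C1 + 85/9 = 0  ⇒  r_C1 = 5/3 or 17/3
2. given r_C1 > 175/33: keep 17/3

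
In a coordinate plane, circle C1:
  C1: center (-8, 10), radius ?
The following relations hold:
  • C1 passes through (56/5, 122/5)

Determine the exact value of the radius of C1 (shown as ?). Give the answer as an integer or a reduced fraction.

1. [C1∋P]  r_C1² − 576 = 0  ⇒  r_C1 = 24 (r>0 drops 1)

24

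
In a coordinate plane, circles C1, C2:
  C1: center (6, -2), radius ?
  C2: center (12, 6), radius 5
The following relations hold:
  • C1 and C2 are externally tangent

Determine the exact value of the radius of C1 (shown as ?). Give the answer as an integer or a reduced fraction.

1. [ext C1·C2]  r_C1² + 10r_C1 − 75 = 0  ⇒  r_C1 = 5 (r>0 drops 1)

5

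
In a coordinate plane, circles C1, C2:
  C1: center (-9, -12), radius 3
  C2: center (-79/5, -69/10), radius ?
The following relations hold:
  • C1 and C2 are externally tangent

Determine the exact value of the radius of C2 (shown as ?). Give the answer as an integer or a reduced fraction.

1. [ext C1·C2]  r_C2² + 6r_C2 − 253/4 = 0  ⇒  r_C2 = 11/2 (r>0 drops 1)

11/2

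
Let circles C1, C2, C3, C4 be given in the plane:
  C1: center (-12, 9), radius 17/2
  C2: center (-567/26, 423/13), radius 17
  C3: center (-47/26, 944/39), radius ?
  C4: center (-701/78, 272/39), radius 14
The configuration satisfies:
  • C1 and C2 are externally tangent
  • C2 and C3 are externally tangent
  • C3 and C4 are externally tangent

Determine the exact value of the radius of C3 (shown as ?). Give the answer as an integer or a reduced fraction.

1. [ext C2·C3]  r_C3² + 34r_C3 − 1624/9 = 0  ⇒  r_C3 = 14/3 (r>0 drops 1)
2. [ext C3·C4]  r_C3² + 28r_C3 − 1372/9 = 0  ⇒  r_C3 = 14/3 (r>0 drops 1)

14/3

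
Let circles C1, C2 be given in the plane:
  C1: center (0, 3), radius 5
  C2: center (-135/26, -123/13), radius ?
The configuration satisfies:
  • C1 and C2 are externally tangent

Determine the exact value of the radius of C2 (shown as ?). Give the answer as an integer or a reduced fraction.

1. [ext C1·C2]  r_C2² + 10r_C2 − 629/4 = 0  ⇒  r_C2 = 17/2 (r>0 drops 1)

17/2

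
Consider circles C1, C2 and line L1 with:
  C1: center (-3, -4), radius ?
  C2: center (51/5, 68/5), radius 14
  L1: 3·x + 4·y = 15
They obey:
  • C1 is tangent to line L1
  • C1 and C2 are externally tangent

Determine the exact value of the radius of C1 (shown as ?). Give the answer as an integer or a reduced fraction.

1. [C1‖L1]  r_C1² − 64 = 0  ⇒  r_C1 = 8 (r>0 drops 1)
2. [ext C1·C2]  r_C1² + 28r_C1 − 288 = 0  ⇒  r_C1 = 8 (r>0 drops 1)

8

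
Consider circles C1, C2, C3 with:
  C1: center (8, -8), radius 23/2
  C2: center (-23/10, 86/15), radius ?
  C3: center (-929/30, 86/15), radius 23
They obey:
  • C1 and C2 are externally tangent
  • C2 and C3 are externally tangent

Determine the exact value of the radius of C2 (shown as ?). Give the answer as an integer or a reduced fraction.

1. [ext C1·C2]  r_C2² + 23r_C2 − 1462/9 = 0  ⇒  r_C2 = 17/3 (r>0 drops 1)
2. [ext C2·C3]  r_C2² + 46r_C2 − 2635/9 = 0  ⇒  r_C2 = 17/3 (r>0 drops 1)

17/3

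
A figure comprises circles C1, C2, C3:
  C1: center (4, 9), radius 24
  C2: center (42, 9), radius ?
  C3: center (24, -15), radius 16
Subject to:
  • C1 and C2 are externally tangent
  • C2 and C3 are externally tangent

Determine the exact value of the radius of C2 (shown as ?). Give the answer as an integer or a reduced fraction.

14

1. [ext C1·C2]  r_C2² + 48r_C2 − 868 = 0  ⇒  r_C2 = 14 (r>0 drops 1)
2. [ext C2·C3]  r_C2² + 32r_C2 − 644 = 0  ⇒  r_C2 = 14 (r>0 drops 1)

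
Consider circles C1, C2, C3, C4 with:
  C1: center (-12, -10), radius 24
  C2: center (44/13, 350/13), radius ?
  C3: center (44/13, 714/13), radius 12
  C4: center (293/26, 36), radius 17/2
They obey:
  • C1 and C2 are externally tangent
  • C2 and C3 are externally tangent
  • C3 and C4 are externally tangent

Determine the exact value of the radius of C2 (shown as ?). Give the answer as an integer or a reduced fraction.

1. [ext C1·C2]  r_C2² + 48r_C2 − 1024 = 0  ⇒  r_C2 = 16 (r>0 drops 1)
2. [ext C2·C3]  r_C2² + 24r_C2 − 640 = 0  ⇒  r_C2 = 16 (r>0 drops 1)

16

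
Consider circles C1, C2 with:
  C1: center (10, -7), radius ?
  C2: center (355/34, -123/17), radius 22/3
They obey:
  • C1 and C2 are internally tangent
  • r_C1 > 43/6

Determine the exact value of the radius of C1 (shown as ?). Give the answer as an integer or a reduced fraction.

1. [int C1,C2]  r_C1² − (44/3)r_C1 + 1927/36 = 0  ⇒  r_C1 = 41/6 or 47/6
2. given r_C1 > 43/6: keep 47/6

47/6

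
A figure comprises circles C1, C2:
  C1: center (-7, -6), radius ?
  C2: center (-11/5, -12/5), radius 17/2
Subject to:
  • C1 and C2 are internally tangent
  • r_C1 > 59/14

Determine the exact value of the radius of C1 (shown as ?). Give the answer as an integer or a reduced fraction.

29/2

1. [int C1,C2]  r_C1² − 17r_C1 + 145/4 = 0  ⇒  r_C1 = 5/2 or 29/2
2. given r_C1 > 59/14: keep 29/2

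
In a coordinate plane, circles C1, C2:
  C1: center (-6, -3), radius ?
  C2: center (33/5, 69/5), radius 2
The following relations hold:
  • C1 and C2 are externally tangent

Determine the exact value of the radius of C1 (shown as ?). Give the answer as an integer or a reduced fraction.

1. [ext C1·C2]  r_C1² + 4r_C1 − 437 = 0  ⇒  r_C1 = 19 (r>0 drops 1)

19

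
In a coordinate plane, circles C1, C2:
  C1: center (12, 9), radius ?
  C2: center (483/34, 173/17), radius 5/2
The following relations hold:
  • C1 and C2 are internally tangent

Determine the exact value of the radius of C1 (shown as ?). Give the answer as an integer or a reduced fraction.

5

1. [int C1,C2]  r_C1² − 5r_C1 = 0  ⇒  r_C1 = 5 (r>0 drops 1)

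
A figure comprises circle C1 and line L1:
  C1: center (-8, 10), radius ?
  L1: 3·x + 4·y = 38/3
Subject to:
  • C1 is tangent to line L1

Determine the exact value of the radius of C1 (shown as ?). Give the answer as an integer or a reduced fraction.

2/3

1. [C1‖L1]  r_C1² − 4/9 = 0  ⇒  r_C1 = 2/3 (r>0 drops 1)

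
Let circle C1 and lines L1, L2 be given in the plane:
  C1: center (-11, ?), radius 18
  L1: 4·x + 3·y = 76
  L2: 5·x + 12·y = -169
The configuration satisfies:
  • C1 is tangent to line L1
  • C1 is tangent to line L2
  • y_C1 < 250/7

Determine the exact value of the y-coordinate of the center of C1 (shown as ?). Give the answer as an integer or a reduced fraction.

1. [C1‖L1]  y_C1² − 80y_C1 + 700 = 0  ⇒  y_C1 = 10 or 70
2. [C1‖L2]  y_C1² + 19y_C1 − 290 = 0  ⇒  y_C1 = -29 or 10

10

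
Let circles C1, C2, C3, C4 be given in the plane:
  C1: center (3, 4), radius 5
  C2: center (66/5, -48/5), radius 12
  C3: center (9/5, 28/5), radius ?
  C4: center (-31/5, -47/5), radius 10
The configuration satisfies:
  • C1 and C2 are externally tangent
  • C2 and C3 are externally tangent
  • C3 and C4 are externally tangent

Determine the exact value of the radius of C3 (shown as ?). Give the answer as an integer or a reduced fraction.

7

1. [ext C2·C3]  r_C3² + 24r_C3 − 217 = 0  ⇒  r_C3 = 7 (r>0 drops 1)
2. [ext C3·C4]  r_C3² + 20r_C3 − 189 = 0  ⇒  r_C3 = 7 (r>0 drops 1)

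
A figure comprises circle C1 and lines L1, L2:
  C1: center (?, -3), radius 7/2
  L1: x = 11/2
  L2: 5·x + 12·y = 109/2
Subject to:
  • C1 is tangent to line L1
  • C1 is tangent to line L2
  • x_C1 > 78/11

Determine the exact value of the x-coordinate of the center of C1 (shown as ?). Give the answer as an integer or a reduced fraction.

1. [C1‖L1]  x_C1² − 11x_C1 + 18 = 0  ⇒  x_C1 = 2 or 9
2. [C1‖L2]  x_C1² − (181/5)x_C1 + 1224/5 = 0  ⇒  x_C1 = 9 or 136/5

9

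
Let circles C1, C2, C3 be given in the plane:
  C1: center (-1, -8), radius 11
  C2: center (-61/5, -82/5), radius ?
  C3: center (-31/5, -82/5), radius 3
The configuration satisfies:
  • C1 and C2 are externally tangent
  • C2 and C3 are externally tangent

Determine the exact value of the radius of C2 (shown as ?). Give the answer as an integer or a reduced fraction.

1. [ext C1·C2]  r_C2² + 22r_C2 − 75 = 0  ⇒  r_C2 = 3 (r>0 drops 1)
2. [ext C2·C3]  r_C2² + 6r_C2 − 27 = 0  ⇒  r_C2 = 3 (r>0 drops 1)

3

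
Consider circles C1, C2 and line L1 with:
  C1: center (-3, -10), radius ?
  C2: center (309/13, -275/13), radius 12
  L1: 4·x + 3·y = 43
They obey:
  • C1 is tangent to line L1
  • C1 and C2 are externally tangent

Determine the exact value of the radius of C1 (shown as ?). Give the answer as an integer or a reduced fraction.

17

1. [C1‖L1]  r_C1² − 289 = 0  ⇒  r_C1 = 17 (r>0 drops 1)
2. [ext C1·C2]  r_C1² + 24r_C1 − 697 = 0  ⇒  r_C1 = 17 (r>0 drops 1)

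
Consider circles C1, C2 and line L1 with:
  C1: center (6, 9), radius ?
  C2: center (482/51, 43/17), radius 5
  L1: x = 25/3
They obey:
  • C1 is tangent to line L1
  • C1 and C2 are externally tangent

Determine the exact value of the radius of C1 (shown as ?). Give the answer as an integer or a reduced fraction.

7/3

1. [C1‖L1]  r_C1² − 49/9 = 0  ⇒  r_C1 = 7/3 (r>0 drops 1)
2. [ext C1·C2]  r_C1² + 10r_C1 − 259/9 = 0  ⇒  r_C1 = 7/3 (r>0 drops 1)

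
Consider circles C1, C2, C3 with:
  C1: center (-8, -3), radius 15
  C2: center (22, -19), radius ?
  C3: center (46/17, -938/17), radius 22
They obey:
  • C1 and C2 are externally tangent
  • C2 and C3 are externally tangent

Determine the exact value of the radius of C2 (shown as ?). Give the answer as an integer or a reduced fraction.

1. [ext C1·C2]  r_C2² + 30r_C2 − 931 = 0  ⇒  r_C2 = 19 (r>0 drops 1)
2. [ext C2·C3]  r_C2² + 44r_C2 − 1197 = 0  ⇒  r_C2 = 19 (r>0 drops 1)

19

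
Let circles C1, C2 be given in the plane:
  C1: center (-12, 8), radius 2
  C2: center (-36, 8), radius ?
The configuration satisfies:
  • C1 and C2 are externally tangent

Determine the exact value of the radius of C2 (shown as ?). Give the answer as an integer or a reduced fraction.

22

1. [ext C1·C2]  r_C2² + 4r_C2 − 572 = 0  ⇒  r_C2 = 22 (r>0 drops 1)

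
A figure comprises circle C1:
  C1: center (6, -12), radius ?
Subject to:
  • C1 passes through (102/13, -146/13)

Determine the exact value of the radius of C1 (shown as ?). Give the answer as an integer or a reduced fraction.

2

1. [C1∋P]  r_C1² − 4 = 0  ⇒  r_C1 = 2 (r>0 drops 1)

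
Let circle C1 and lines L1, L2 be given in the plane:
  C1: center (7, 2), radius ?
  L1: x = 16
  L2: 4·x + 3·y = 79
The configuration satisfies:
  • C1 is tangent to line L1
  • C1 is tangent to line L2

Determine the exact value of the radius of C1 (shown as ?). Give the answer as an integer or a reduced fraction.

1. [C1‖L1]  r_C1² − 81 = 0  ⇒  r_C1 = 9 (r>0 drops 1)
2. [C1‖L2]  r_C1² − 81 = 0  ⇒  r_C1 = 9 (r>0 drops 1)

9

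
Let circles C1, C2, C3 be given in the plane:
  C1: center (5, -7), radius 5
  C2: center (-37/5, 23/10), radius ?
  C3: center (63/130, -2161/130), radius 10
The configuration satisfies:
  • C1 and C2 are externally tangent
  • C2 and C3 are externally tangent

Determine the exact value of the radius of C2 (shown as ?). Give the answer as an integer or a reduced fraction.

21/2

1. [ext C1·C2]  r_C2² + 10r_C2 − 861/4 = 0  ⇒  r_C2 = 21/2 (r>0 drops 1)
2. [ext C2·C3]  r_C2² + 20r_C2 − 1281/4 = 0  ⇒  r_C2 = 21/2 (r>0 drops 1)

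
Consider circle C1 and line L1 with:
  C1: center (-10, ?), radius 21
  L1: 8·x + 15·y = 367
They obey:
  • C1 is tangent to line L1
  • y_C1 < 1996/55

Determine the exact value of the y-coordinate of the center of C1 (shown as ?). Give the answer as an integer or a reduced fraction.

1. [C1‖L1]  y_C1² − (298/5)y_C1 + 1608/5 = 0  ⇒  y_C1 = 6 or 268/5
2. given y_C1 < 1996/55: keep 6

6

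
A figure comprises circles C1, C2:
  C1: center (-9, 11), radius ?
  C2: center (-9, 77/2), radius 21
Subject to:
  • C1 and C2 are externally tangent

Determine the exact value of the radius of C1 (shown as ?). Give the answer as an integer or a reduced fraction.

13/2

1. [ext C1·C2]  r_C1² + 42r_C1 − 1261/4 = 0  ⇒  r_C1 = 13/2 (r>0 drops 1)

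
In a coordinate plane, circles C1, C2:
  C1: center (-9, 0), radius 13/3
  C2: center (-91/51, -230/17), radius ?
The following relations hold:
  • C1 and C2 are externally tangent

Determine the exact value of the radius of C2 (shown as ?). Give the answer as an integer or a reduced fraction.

1. [ext C1·C2]  r_C2² + (26/3)r_C2 − 649/3 = 0  ⇒  r_C2 = 11 (r>0 drops 1)

11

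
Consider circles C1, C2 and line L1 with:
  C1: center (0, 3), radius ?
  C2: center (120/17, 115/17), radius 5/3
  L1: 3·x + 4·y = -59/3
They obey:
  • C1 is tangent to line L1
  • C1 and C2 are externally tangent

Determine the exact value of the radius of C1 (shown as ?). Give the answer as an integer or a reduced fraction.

1. [C1‖L1]  r_C1² − 361/9 = 0  ⇒  r_C1 = 19/3 (r>0 drops 1)
2. [ext C1·C2]  r_C1² + (10/3)r_C1 − 551/9 = 0  ⇒  r_C1 = 19/3 (r>0 drops 1)

19/3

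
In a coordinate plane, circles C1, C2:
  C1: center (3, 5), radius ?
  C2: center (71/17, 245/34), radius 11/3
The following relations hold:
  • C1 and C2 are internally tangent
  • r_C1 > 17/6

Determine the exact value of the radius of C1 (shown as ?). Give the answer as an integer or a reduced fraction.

37/6

1. [int C1,C2]  r_C1² − (22/3)r_C1 + 259/36 = 0  ⇒  r_C1 = 7/6 or 37/6
2. given r_C1 > 17/6: keep 37/6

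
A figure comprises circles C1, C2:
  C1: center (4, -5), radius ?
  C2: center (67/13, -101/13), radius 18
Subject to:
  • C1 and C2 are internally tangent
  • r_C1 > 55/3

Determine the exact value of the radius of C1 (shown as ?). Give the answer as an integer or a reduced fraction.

21

1. [int C1,C2]  r_C1² − 36r_C1 + 315 = 0  ⇒  r_C1 = 15 or 21
2. given r_C1 > 55/3: keep 21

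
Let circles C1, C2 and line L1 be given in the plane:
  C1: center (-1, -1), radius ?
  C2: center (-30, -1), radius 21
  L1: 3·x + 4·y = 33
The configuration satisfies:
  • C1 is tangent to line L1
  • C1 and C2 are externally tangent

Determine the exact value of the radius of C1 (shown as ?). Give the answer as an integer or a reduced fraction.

1. [C1‖L1]  r_C1² − 64 = 0  ⇒  r_C1 = 8 (r>0 drops 1)
2. [ext C1·C2]  r_C1² + 42r_C1 − 400 = 0  ⇒  r_C1 = 8 (r>0 drops 1)

8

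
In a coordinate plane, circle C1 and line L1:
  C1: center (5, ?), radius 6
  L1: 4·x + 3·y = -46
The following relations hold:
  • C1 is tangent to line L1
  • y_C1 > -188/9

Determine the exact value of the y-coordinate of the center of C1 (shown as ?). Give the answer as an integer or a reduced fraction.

-12

1. [C1‖L1]  y_C1² + 44y_C1 + 384 = 0  ⇒  y_C1 = -32 or -12
2. given y_C1 > -188/9: keep -12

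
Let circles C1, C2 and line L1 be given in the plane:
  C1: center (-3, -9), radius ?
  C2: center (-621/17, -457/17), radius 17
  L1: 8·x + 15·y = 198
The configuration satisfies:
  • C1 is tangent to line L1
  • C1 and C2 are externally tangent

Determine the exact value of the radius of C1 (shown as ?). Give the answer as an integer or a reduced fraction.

21

1. [C1‖L1]  r_C1² − 441 = 0  ⇒  r_C1 = 21 (r>0 drops 1)
2. [ext C1·C2]  r_C1² + 34r_C1 − 1155 = 0  ⇒  r_C1 = 21 (r>0 drops 1)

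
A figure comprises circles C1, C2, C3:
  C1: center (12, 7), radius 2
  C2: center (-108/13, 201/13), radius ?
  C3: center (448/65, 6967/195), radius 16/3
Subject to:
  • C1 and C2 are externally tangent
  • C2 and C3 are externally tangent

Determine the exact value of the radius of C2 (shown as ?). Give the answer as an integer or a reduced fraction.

1. [ext C1·C2]  r_C2² + 4r_C2 − 480 = 0  ⇒  r_C2 = 20 (r>0 drops 1)
2. [ext C2·C3]  r_C2² + (32/3)r_C2 − 1840/3 = 0  ⇒  r_C2 = 20 (r>0 drops 1)

20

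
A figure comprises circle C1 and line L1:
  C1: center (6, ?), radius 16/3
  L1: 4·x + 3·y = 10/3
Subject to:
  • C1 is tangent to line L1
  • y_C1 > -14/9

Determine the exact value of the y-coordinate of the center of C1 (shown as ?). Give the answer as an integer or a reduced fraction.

2

1. [C1‖L1]  y_C1² + (124/9)y_C1 − 284/9 = 0  ⇒  y_C1 = -142/9 or 2
2. given y_C1 > -14/9: keep 2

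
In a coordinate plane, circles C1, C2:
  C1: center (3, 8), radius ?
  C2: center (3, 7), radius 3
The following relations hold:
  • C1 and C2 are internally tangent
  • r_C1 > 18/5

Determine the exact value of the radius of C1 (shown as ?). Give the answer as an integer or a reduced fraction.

1. [int C1,C2]  r_C1² − 6r_C1 + 8 = 0  ⇒  r_C1 = 2 or 4
2. given r_C1 > 18/5: keep 4

4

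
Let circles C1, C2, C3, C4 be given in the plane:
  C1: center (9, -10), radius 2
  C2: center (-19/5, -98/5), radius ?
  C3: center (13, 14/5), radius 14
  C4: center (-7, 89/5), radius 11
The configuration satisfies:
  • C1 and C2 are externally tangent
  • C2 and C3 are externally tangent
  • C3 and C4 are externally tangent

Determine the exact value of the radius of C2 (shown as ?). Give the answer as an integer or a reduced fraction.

1. [ext C1·C2]  r_C2² + 4r_C2 − 252 = 0  ⇒  r_C2 = 14 (r>0 drops 1)
2. [ext C2·C3]  r_C2² + 28r_C2 − 588 = 0  ⇒  r_C2 = 14 (r>0 drops 1)

14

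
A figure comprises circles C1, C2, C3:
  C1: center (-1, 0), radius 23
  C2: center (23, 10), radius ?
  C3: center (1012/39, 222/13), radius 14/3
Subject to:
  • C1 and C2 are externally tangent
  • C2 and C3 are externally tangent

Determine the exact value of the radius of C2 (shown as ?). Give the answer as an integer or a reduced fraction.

1. [ext C1·C2]  r_C2² + 46r_C2 − 147 = 0  ⇒  r_C2 = 3 (r>0 drops 1)
2. [ext C2·C3]  r_C2² + (28/3)r_C2 − 37 = 0  ⇒  r_C2 = 3 (r>0 drops 1)

3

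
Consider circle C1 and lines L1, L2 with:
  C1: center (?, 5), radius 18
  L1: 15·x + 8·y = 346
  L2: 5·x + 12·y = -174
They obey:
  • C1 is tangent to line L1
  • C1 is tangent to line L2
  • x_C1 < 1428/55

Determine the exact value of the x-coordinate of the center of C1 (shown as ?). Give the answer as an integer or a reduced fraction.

0

1. [C1‖L1]  x_C1² − (204/5)x_C1 = 0  ⇒  x_C1 = 0 or 204/5
2. [C1‖L2]  x_C1² + (468/5)x_C1 = 0  ⇒  x_C1 = -468/5 or 0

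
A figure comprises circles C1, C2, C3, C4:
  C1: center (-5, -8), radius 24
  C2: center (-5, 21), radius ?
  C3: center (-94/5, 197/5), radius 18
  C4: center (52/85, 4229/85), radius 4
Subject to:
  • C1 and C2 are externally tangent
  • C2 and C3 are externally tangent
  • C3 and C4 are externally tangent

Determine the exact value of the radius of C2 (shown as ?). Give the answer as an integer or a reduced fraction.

1. [ext C1·C2]  r_C2² + 48r_C2 − 265 = 0  ⇒  r_C2 = 5 (r>0 drops 1)
2. [ext C2·C3]  r_C2² + 36r_C2 − 205 = 0  ⇒  r_C2 = 5 (r>0 drops 1)

5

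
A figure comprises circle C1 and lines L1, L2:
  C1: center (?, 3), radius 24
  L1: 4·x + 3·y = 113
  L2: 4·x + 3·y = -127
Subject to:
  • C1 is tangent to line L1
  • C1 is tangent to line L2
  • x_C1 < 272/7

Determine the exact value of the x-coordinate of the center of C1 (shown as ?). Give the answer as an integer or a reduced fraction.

1. [C1‖L1]  x_C1² − 52x_C1 − 224 = 0  ⇒  x_C1 = -4 or 56
2. [C1‖L2]  x_C1² + 68x_C1 + 256 = 0  ⇒  x_C1 = -64 or -4

-4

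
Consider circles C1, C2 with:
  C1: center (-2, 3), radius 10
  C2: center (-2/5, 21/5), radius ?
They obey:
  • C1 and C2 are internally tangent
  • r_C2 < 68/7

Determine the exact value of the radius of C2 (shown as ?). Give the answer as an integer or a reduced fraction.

8

1. [int C1,C2]  r_C2² − 20r_C2 + 96 = 0  ⇒  r_C2 = 8 or 12
2. given r_C2 < 68/7: keep 8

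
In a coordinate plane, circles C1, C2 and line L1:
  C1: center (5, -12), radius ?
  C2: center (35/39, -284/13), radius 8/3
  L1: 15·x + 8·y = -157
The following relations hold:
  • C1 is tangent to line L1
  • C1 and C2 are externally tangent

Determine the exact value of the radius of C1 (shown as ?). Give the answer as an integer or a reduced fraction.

1. [C1‖L1]  r_C1² − 64 = 0  ⇒  r_C1 = 8 (r>0 drops 1)
2. [ext C1·C2]  r_C1² + (16/3)r_C1 − 320/3 = 0  ⇒  r_C1 = 8 (r>0 drops 1)

8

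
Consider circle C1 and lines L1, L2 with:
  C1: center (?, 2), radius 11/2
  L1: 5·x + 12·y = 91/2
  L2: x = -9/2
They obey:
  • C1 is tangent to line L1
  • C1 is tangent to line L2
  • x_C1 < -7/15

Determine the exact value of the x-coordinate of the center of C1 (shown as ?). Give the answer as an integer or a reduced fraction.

1. [C1‖L1]  x_C1² − (43/5)x_C1 − 186 = 0  ⇒  x_C1 = -10 or 93/5
2. [C1‖L2]  x_C1² + 9x_C1 − 10 = 0  ⇒  x_C1 = -10 or 1

-10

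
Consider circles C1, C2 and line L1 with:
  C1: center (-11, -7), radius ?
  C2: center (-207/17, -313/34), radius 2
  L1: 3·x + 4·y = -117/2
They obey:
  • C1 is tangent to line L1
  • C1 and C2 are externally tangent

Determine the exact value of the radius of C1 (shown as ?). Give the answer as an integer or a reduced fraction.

1/2

1. [C1‖L1]  r_C1² − 1/4 = 0  ⇒  r_C1 = 1/2 (r>0 drops 1)
2. [ext C1·C2]  r_C1² + 4r_C1 − 9/4 = 0  ⇒  r_C1 = 1/2 (r>0 drops 1)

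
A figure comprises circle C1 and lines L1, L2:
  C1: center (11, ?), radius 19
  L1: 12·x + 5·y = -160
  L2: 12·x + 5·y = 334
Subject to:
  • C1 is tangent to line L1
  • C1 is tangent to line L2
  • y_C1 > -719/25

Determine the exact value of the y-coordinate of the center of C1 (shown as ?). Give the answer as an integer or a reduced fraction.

-9

1. [C1‖L1]  y_C1² + (584/5)y_C1 + 4851/5 = 0  ⇒  y_C1 = -539/5 or -9
2. [C1‖L2]  y_C1² − (404/5)y_C1 − 4041/5 = 0  ⇒  y_C1 = -9 or 449/5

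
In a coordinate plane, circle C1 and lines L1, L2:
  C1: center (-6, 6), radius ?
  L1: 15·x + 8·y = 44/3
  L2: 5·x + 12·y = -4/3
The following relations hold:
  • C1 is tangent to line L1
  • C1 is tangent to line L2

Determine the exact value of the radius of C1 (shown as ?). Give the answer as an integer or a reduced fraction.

10/3

1. [C1‖L1]  r_C1² − 100/9 = 0  ⇒  r_C1 = 10/3 (r>0 drops 1)
2. [C1‖L2]  r_C1² − 100/9 = 0  ⇒  r_C1 = 10/3 (r>0 drops 1)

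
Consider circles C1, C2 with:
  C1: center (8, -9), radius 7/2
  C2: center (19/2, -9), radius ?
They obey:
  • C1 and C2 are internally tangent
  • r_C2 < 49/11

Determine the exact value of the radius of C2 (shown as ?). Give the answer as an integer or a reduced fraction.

2

1. [int C1,C2]  r_C2² − 7r_C2 + 10 = 0  ⇒  r_C2 = 2 or 5
2. given r_C2 < 49/11: keep 2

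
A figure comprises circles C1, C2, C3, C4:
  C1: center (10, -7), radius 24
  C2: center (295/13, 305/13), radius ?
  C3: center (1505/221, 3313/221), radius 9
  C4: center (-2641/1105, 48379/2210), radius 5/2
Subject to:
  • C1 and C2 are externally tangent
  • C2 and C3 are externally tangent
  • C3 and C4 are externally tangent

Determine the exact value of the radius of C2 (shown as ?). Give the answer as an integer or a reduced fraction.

9

1. [ext C1·C2]  r_C2² + 48r_C2 − 513 = 0  ⇒  r_C2 = 9 (r>0 drops 1)
2. [ext C2·C3]  r_C2² + 18r_C2 − 243 = 0  ⇒  r_C2 = 9 (r>0 drops 1)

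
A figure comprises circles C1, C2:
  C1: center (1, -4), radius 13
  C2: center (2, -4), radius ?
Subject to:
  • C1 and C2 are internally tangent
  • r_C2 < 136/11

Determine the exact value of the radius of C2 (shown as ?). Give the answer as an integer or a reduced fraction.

1. [int C1,C2]  r_C2² − 26r_C2 + 168 = 0  ⇒  r_C2 = 12 or 14
2. given r_C2 < 136/11: keep 12

12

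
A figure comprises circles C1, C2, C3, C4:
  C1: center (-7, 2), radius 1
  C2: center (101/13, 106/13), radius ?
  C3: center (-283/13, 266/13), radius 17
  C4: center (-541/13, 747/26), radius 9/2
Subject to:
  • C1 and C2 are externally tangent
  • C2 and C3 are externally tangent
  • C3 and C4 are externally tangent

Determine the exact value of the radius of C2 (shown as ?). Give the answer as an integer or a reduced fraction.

1. [ext C1·C2]  r_C2² + 2r_C2 − 255 = 0  ⇒  r_C2 = 15 (r>0 drops 1)
2. [ext C2·C3]  r_C2² + 34r_C2 − 735 = 0  ⇒  r_C2 = 15 (r>0 drops 1)

15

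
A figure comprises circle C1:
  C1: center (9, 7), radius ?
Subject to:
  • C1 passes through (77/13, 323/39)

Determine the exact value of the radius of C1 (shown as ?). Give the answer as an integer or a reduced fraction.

10/3

1. [C1∋P]  r_C1² − 100/9 = 0  ⇒  r_C1 = 10/3 (r>0 drops 1)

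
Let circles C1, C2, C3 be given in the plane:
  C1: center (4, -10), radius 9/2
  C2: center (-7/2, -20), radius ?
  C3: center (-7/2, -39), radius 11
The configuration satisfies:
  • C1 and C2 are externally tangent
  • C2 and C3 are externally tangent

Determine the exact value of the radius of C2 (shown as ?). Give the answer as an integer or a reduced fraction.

8

1. [ext C1·C2]  r_C2² + 9r_C2 − 136 = 0  ⇒  r_C2 = 8 (r>0 drops 1)
2. [ext C2·C3]  r_C2² + 22r_C2 − 240 = 0  ⇒  r_C2 = 8 (r>0 drops 1)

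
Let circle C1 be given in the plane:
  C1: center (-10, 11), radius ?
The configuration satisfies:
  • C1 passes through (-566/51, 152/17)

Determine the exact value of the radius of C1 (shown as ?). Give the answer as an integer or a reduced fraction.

7/3

1. [C1∋P]  r_C1² − 49/9 = 0  ⇒  r_C1 = 7/3 (r>0 drops 1)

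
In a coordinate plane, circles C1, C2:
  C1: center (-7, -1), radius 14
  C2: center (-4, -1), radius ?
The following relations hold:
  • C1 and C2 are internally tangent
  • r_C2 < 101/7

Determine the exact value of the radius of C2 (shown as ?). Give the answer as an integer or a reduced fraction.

11

1. [int C1,C2]  r_C2² − 28r_C2 + 187 = 0  ⇒  r_C2 = 11 or 17
2. given r_C2 < 101/7: keep 11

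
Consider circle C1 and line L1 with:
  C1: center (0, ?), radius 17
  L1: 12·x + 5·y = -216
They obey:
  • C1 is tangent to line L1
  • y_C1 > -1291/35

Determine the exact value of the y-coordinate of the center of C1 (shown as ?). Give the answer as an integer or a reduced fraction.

1

1. [C1‖L1]  y_C1² + (432/5)y_C1 − 437/5 = 0  ⇒  y_C1 = -437/5 or 1
2. given y_C1 > -1291/35: keep 1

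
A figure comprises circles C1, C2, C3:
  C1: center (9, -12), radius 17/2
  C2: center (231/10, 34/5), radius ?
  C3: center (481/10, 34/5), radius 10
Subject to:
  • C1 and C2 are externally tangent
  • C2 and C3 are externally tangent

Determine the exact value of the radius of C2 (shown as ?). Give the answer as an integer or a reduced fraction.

15

1. [ext C1·C2]  r_C2² + 17r_C2 − 480 = 0  ⇒  r_C2 = 15 (r>0 drops 1)
2. [ext C2·C3]  r_C2² + 20r_C2 − 525 = 0  ⇒  r_C2 = 15 (r>0 drops 1)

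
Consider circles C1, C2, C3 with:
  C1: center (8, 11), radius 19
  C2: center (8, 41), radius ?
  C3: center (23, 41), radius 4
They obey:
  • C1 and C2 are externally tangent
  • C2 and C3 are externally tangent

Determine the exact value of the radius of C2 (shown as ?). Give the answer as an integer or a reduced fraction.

11

1. [ext C1·C2]  r_C2² + 38r_C2 − 539 = 0  ⇒  r_C2 = 11 (r>0 drops 1)
2. [ext C2·C3]  r_C2² + 8r_C2 − 209 = 0  ⇒  r_C2 = 11 (r>0 drops 1)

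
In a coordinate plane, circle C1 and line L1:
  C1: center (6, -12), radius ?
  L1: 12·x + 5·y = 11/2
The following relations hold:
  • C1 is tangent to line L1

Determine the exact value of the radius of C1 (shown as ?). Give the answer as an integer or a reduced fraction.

1/2

1. [C1‖L1]  r_C1² − 1/4 = 0  ⇒  r_C1 = 1/2 (r>0 drops 1)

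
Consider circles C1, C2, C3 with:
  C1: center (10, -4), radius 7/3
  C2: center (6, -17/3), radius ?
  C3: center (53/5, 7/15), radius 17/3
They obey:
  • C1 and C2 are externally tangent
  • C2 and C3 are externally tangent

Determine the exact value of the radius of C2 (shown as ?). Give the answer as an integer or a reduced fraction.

1. [ext C1·C2]  r_C2² + (14/3)r_C2 − 40/3 = 0  ⇒  r_C2 = 2 (r>0 drops 1)
2. [ext C2·C3]  r_C2² + (34/3)r_C2 − 80/3 = 0  ⇒  r_C2 = 2 (r>0 drops 1)

2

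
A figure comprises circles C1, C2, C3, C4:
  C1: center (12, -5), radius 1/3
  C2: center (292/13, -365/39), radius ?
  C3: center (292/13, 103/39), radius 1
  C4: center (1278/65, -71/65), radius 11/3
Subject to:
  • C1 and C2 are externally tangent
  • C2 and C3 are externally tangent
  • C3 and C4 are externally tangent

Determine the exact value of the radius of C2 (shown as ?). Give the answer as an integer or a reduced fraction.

1. [ext C1·C2]  r_C2² + (2/3)r_C2 − 385/3 = 0  ⇒  r_C2 = 11 (r>0 drops 1)
2. [ext C2·C3]  r_C2² + 2r_C2 − 143 = 0  ⇒  r_C2 = 11 (r>0 drops 1)

11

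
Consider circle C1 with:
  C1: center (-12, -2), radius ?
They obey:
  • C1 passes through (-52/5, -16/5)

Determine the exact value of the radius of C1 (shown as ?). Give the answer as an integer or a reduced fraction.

1. [C1∋P]  r_C1² − 4 = 0  ⇒  r_C1 = 2 (r>0 drops 1)

2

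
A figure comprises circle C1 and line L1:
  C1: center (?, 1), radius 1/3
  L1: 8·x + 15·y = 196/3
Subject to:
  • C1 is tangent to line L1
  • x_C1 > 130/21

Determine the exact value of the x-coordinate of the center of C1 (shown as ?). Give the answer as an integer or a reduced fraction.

1. [C1‖L1]  x_C1² − (151/12)x_C1 + 469/12 = 0  ⇒  x_C1 = 67/12 or 7
2. given x_C1 > 130/21: keep 7

7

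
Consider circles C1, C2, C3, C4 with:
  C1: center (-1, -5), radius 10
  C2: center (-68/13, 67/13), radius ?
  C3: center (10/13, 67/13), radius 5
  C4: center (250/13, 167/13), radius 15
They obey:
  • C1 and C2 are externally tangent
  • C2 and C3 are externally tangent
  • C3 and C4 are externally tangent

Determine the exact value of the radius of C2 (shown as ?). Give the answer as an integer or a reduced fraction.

1

1. [ext C1·C2]  r_C2² + 20r_C2 − 21 = 0  ⇒  r_C2 = 1 (r>0 drops 1)
2. [ext C2·C3]  r_C2² + 10r_C2 − 11 = 0  ⇒  r_C2 = 1 (r>0 drops 1)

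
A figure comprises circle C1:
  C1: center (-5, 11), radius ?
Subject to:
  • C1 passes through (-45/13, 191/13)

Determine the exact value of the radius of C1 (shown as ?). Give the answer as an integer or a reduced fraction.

4

1. [C1∋P]  r_C1² − 16 = 0  ⇒  r_C1 = 4 (r>0 drops 1)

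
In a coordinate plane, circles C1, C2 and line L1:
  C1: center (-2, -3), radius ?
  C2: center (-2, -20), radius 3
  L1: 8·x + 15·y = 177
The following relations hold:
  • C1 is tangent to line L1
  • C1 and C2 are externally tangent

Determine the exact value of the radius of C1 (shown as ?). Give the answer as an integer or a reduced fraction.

14

1. [C1‖L1]  r_C1² − 196 = 0  ⇒  r_C1 = 14 (r>0 drops 1)
2. [ext C1·C2]  r_C1² + 6r_C1 − 280 = 0  ⇒  r_C1 = 14 (r>0 drops 1)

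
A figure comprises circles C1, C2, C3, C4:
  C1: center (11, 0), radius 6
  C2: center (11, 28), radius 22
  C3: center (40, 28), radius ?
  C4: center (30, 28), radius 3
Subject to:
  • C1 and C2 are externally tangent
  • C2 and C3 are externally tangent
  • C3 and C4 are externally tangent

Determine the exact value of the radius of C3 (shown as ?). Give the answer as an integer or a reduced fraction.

1. [ext C2·C3]  r_C3² + 44r_C3 − 357 = 0  ⇒  r_C3 = 7 (r>0 drops 1)
2. [ext C3·C4]  r_C3² + 6r_C3 − 91 = 0  ⇒  r_C3 = 7 (r>0 drops 1)

7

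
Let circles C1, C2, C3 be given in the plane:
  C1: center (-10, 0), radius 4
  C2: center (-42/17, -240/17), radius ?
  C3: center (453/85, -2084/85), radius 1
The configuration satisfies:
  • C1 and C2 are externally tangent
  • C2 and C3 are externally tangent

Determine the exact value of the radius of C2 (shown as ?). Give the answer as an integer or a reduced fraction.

1. [ext C1·C2]  r_C2² + 8r_C2 − 240 = 0  ⇒  r_C2 = 12 (r>0 drops 1)
2. [ext C2·C3]  r_C2² + 2r_C2 − 168 = 0  ⇒  r_C2 = 12 (r>0 drops 1)

12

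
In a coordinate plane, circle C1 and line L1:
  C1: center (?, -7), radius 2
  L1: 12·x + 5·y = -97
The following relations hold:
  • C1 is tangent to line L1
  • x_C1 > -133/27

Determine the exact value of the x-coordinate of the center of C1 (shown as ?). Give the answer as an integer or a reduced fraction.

-3

1. [C1‖L1]  x_C1² + (31/3)x_C1 + 22 = 0  ⇒  x_C1 = -22/3 or -3
2. given x_C1 > -133/27: keep -3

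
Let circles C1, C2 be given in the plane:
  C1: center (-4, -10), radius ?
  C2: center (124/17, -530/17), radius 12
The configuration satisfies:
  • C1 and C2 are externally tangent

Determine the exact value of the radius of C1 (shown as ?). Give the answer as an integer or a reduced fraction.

12

1. [ext C1·C2]  r_C1² + 24r_C1 − 432 = 0  ⇒  r_C1 = 12 (r>0 drops 1)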